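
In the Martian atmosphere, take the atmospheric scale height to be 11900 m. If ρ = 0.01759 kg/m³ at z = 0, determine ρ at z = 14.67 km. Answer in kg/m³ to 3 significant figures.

In an isothermal atmosphere, density decays like pressure: ρ = ρ₀ exp(−z/H).
z/H = 14670/11900 = 1.2328; exp(−1.2328) = 0.29148.
ρ = 0.01759 × 0.29148 = 0.0051271 kg/m³.

ρ ≈ 0.00513 kg/m³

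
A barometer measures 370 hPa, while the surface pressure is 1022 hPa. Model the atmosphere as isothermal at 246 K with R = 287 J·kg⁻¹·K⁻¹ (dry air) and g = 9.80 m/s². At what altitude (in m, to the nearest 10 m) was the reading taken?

z ≈ 7320 m

Scale height: H = RT/g = 287 × 246 / 9.80 = 7204.3 m.
Invert the barometric formula: z = H ln(P₀/P).
P₀/P = 1022/370 = 2.7622; ln(2.7622) = 1.0160.
z = 7204.3 × 1.0160 = 7319.6 m.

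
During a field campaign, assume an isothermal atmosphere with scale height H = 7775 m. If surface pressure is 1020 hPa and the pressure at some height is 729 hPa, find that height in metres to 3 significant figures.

z ≈ 2610 m

Invert the barometric formula: z = H ln(P₀/P).
P₀/P = 1020/729 = 1.3992; ln(1.3992) = 0.33590.
z = 7775.0 × 0.33590 = 2611.6 m.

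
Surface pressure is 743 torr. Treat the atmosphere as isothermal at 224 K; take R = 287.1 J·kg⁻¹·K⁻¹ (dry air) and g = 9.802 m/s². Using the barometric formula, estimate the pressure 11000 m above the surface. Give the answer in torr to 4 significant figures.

Scale height: H = RT/g = 287.1 × 224 / 9.802 = 6560.9 m.
Barometric formula: P = P₀ exp(−z/H).
z/H = 11000/6560.9 = 1.6766; exp(−1.6766) = 0.18701.
P = 743 × 0.18701 = 138.95 torr.

P ≈ 138.9 torr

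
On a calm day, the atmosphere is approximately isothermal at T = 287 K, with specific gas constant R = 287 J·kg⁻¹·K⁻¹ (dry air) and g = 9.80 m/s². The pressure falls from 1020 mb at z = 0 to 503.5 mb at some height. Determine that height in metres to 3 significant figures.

z ≈ 5930 m

Scale height: H = RT/g = 287 × 287 / 9.80 = 8405.0 m.
Invert the barometric formula: z = H ln(P₀/P).
P₀/P = 1020/503.5 = 2.0258; ln(2.0258) = 0.70596.
z = 8405.0 × 0.70596 = 5933.6 m.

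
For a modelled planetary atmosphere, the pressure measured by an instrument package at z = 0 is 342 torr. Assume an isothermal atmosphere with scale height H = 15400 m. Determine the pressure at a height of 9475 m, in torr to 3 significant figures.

P ≈ 185 torr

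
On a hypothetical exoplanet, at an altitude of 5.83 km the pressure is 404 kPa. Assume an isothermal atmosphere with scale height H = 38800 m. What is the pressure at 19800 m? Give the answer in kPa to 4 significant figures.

Between two levels, P₂ = P₁ exp(−Δz/H) with Δz = z₂ − z₁.
Δz = 19800 − 5830.0 = 13970 m; Δz/H = 13970/38800 = 0.36005.
P₂ = 404 × exp(−0.36005) = 404 × 0.69764 = 281.85 kPa.

P ≈ 281.8 kPa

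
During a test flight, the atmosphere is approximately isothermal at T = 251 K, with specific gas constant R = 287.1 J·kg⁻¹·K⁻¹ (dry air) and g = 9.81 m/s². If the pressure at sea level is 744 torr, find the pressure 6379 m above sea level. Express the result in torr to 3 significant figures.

Scale height: H = RT/g = 287.1 × 251 / 9.81 = 7345.8 m.
Barometric formula: P = P₀ exp(−z/H).
z/H = 6379.0/7345.8 = 0.86839; exp(−0.86839) = 0.41963.
P = 744 × 0.41963 = 312.20 torr.

P ≈ 312 torr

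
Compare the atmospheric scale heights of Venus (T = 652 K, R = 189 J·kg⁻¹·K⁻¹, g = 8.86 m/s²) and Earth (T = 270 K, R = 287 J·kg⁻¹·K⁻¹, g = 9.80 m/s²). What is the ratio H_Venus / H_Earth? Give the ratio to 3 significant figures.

H = RT/g for each body.
H_Venus = 189 × 652 / 8.86 = 13908 m.
H_Earth = 287 × 270 / 9.80 = 7907.1 m.
H_Venus/H_Earth = 13908/7907.1 = 1.7589.

H_Venus/H_Earth ≈ 1.76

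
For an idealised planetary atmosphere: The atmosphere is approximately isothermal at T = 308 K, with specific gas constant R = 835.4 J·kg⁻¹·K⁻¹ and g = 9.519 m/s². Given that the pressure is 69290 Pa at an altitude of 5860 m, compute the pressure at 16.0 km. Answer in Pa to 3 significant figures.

Scale height: H = RT/g = 835.4 × 308 / 9.519 = 27030 m.
Between two levels, P₂ = P₁ exp(−Δz/H) with Δz = z₂ − z₁.
Δz = 16000 − 5860.0 = 10140 m; Δz/H = 10140/27030 = 0.37514.
P₂ = 69290 × exp(−0.37514) = 69290 × 0.68719 = 47615 Pa.

P ≈ 47600 Pa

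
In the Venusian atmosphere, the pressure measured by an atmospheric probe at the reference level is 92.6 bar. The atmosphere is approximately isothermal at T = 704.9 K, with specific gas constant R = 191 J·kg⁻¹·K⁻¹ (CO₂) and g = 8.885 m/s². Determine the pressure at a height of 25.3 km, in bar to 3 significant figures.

P ≈ 17.4 bar

Scale height: H = RT/g = 191 × 704.9 / 8.885 = 15153 m.
Barometric formula: P = P₀ exp(−z/H).
z/H = 25300/15153 = 1.6696; exp(−1.6696) = 0.18832.
P = 92.6 × 0.18832 = 17.438 bar.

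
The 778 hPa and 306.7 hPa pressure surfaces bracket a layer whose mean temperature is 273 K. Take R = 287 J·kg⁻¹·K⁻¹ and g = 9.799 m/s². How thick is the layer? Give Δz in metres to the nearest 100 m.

Δz ≈ 7400 m

Hypsometric equation: Δz = (R T̄/g) ln(P₁/P₂).
R T̄/g = 287 × 273 / 9.799 = 7995.8 m.
ln(778/306.7) = ln(2.5367) = 0.93086.
Δz = 7995.8 × 0.93086 = 7443.0 m.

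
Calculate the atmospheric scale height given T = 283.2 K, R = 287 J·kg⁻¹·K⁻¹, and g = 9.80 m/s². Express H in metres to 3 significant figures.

The scale height of an isothermal atmosphere is H = RT/g.
H = 287 × 283.2 / 9.80 = 81278/9.80 = 8293.7 m.

H ≈ 8290 m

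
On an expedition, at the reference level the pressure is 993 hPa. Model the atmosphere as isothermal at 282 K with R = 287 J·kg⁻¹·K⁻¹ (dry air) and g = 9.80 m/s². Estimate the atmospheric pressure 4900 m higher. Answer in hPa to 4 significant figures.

P ≈ 548.6 hPa

Scale height: H = RT/g = 287 × 282 / 9.80 = 8258.6 m.
Barometric formula: P = P₀ exp(−z/H).
z/H = 4900.0/8258.6 = 0.59332; exp(−0.59332) = 0.55249.
P = 993 × 0.55249 = 548.62 hPa.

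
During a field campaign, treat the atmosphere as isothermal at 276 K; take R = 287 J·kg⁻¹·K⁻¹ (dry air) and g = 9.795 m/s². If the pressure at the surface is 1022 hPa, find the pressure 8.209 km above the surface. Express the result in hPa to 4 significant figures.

Scale height: H = RT/g = 287 × 276 / 9.795 = 8087.0 m.
Barometric formula: P = P₀ exp(−z/H).
z/H = 8209.0/8087.0 = 1.0151; exp(−1.0151) = 0.36237.
P = 1022 × 0.36237 = 370.34 hPa.

P ≈ 370.3 hPa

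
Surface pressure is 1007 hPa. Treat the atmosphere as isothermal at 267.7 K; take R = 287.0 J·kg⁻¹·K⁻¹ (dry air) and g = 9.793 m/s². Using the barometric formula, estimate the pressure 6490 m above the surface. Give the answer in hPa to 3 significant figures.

Scale height: H = RT/g = 287.0 × 267.7 / 9.793 = 7845.4 m.
Barometric formula: P = P₀ exp(−z/H).
z/H = 6490.0/7845.4 = 0.82724; exp(−0.82724) = 0.43725.
P = 1007 × 0.43725 = 440.31 hPa.

P ≈ 440 hPa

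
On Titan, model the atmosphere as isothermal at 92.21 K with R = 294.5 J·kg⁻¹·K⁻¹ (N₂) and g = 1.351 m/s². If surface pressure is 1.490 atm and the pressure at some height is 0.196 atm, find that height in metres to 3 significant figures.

Scale height: H = RT/g = 294.5 × 92.21 / 1.351 = 20101 m.
Invert the barometric formula: z = H ln(P₀/P).
P₀/P = 1.490/0.196 = 7.6020; ln(7.6020) = 2.0284.
z = 20101 × 2.0284 = 40773 m.

z ≈ 40800 m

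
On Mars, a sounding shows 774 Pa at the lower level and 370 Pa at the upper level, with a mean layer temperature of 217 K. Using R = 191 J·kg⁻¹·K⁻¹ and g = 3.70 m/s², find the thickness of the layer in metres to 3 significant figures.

Δz ≈ 8270 m

Hypsometric equation: Δz = (R T̄/g) ln(P₁/P₂).
R T̄/g = 191 × 217 / 3.70 = 11202 m.
ln(774/370) = ln(2.0919) = 0.73807.
Δz = 11202 × 0.73807 = 8267.9 m.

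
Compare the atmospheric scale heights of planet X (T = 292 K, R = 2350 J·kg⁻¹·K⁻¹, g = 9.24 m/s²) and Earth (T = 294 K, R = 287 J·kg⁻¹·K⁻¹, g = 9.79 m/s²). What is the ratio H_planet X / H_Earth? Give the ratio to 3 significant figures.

H = RT/g for each body.
H_planet X = 2350 × 292 / 9.24 = 74264 m.
H_Earth = 287 × 294 / 9.79 = 8618.8 m.
H_planet X/H_Earth = 74264/8618.8 = 8.6165.

H_planet X/H_Earth ≈ 8.62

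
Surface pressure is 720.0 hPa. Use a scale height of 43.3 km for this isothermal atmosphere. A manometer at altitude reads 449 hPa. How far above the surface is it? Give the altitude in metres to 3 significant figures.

z ≈ 20400 m

Invert the barometric formula: z = H ln(P₀/P).
P₀/P = 720.0/449 = 1.6036; ln(1.6036) = 0.47225.
z = 43300 × 0.47225 = 20448 m.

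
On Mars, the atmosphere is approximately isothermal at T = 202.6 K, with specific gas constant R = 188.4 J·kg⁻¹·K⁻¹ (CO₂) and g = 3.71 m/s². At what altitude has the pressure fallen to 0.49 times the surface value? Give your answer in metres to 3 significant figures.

Scale height: H = RT/g = 188.4 × 202.6 / 3.71 = 10288 m.
Set P/P₀ = exp(−z/H) = 0.49, so z = −H ln(0.49).
−ln(0.49) = 0.71335; z = 10288 × 0.71335 = 7338.9 m.

z ≈ 7340 m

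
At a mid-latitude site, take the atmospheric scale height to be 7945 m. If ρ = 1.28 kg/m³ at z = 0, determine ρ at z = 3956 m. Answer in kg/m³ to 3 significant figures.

ρ ≈ 0.778 kg/m³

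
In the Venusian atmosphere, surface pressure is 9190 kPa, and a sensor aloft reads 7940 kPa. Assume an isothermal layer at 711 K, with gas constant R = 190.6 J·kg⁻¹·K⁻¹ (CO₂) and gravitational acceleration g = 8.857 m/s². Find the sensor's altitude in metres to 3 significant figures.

z ≈ 2240 m

Scale height: H = RT/g = 190.6 × 711 / 8.857 = 15301 m.
Invert the barometric formula: z = H ln(P₀/P).
P₀/P = 9190/7940 = 1.1574; ln(1.1574) = 0.14618.
z = 15301 × 0.14618 = 2236.7 m.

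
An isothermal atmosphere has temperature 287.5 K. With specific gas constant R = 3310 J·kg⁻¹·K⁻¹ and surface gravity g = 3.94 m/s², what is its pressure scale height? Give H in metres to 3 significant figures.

The scale height of an isothermal atmosphere is H = RT/g.
H = 3310 × 287.5 / 3.94 = 951620/3.94 = 241530 m.

H ≈ 242000 m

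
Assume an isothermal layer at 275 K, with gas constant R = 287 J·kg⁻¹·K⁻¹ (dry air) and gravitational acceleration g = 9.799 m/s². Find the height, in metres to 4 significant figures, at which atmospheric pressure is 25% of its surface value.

z ≈ 11170 m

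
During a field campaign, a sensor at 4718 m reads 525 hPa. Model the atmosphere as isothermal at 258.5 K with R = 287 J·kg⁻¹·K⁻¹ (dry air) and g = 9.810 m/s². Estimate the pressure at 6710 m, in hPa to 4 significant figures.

P ≈ 403.4 hPa

Scale height: H = RT/g = 287 × 258.5 / 9.810 = 7562.6 m.
Between two levels, P₂ = P₁ exp(−Δz/H) with Δz = z₂ − z₁.
Δz = 6710.0 − 4718.0 = 1992.0 m; Δz/H = 1992.0/7562.6 = 0.26340.
P₂ = 525 × exp(−0.26340) = 525 × 0.76843 = 403.43 hPa.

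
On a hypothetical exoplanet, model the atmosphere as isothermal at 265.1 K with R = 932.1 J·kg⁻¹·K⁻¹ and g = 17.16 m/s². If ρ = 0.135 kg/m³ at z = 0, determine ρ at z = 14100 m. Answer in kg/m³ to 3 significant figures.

ρ ≈ 0.0507 kg/m³

Scale height: H = RT/g = 932.1 × 265.1 / 17.16 = 14400 m.
In an isothermal atmosphere, density decays like pressure: ρ = ρ₀ exp(−z/H).
z/H = 14100/14400 = 0.97917; exp(−0.97917) = 0.37562.
ρ = 0.135 × 0.37562 = 0.050709 kg/m³.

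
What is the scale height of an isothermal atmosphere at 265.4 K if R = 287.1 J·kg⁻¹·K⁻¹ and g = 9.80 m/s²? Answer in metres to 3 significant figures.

H ≈ 7780 m

The scale height of an isothermal atmosphere is H = RT/g.
H = 287.1 × 265.4 / 9.80 = 76196/9.80 = 7775.1 m.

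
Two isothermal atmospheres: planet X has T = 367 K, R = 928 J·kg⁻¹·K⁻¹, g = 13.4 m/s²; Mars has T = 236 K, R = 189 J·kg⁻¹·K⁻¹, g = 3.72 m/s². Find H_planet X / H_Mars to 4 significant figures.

H_planet X/H_Mars ≈ 2.120

H = RT/g for each body.
H_planet X = 928 × 367 / 13.4 = 25416 m.
H_Mars = 189 × 236 / 3.72 = 11990 m.
H_planet X/H_Mars = 25416/11990 = 2.1198.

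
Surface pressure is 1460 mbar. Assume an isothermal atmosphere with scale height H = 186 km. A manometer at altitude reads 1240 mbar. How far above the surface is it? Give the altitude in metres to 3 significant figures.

Invert the barometric formula: z = H ln(P₀/P).
P₀/P = 1460/1240 = 1.1774; ln(1.1774) = 0.16331.
z = 186000 × 0.16331 = 30376 m.

z ≈ 30400 m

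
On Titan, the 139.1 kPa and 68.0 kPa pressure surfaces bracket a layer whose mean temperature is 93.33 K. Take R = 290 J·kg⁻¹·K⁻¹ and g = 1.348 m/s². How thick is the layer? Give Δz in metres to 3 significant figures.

Δz ≈ 14400 m

Hypsometric equation: Δz = (R T̄/g) ln(P₁/P₂).
R T̄/g = 290 × 93.33 / 1.348 = 20078 m.
ln(139.1/68.0) = ln(2.0456) = 0.71569.
Δz = 20078 × 0.71569 = 14370 m.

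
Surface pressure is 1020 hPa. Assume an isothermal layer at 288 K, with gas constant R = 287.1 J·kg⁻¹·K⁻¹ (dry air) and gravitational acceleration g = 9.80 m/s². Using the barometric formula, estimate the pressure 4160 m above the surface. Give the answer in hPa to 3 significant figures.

P ≈ 623 hPa

Scale height: H = RT/g = 287.1 × 288 / 9.80 = 8437.2 m.
Barometric formula: P = P₀ exp(−z/H).
z/H = 4160.0/8437.2 = 0.49305; exp(−0.49305) = 0.61076.
P = 1020 × 0.61076 = 622.98 hPa.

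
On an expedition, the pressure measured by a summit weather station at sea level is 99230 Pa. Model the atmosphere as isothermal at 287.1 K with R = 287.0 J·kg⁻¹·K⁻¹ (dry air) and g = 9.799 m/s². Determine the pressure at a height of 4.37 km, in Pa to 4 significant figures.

Scale height: H = RT/g = 287.0 × 287.1 / 9.799 = 8408.8 m.
Barometric formula: P = P₀ exp(−z/H).
z/H = 4370.0/8408.8 = 0.51969; exp(−0.51969) = 0.59470.
P = 99230 × 0.59470 = 59012 Pa.

P ≈ 59010 Pa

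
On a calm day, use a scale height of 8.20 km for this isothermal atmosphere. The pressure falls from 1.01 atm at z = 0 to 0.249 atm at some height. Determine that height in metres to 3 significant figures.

Invert the barometric formula: z = H ln(P₀/P).
P₀/P = 1.01/0.249 = 4.0562; ln(4.0562) = 1.4002.
z = 8200.0 × 1.4002 = 11482 m.

z ≈ 11500 m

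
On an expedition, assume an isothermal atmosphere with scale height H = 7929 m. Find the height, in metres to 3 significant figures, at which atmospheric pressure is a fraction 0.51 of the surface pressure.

Set P/P₀ = exp(−z/H) = 0.51, so z = −H ln(0.51).
−ln(0.51) = 0.67334; z = 7929.0 × 0.67334 = 5338.9 m.

z ≈ 5340 m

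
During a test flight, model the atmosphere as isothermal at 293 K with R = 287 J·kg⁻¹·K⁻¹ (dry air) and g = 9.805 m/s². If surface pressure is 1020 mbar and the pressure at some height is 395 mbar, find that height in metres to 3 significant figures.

z ≈ 8140 m

Scale height: H = RT/g = 287 × 293 / 9.805 = 8576.3 m.
Invert the barometric formula: z = H ln(P₀/P).
P₀/P = 1020/395 = 2.5823; ln(2.5823) = 0.94868.
z = 8576.3 × 0.94868 = 8136.2 m.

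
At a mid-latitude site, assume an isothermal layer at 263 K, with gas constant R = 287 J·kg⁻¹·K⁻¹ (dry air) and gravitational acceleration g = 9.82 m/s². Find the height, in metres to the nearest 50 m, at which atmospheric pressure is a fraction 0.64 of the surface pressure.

z ≈ 3450 m

Scale height: H = RT/g = 287 × 263 / 9.82 = 7686.5 m.
Set P/P₀ = exp(−z/H) = 0.64, so z = −H ln(0.64).
−ln(0.64) = 0.44629; z = 7686.5 × 0.44629 = 3430.4 m.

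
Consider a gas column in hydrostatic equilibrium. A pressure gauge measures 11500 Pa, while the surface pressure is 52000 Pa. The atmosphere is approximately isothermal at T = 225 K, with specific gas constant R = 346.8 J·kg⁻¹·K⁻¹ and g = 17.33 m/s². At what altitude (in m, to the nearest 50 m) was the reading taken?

Scale height: H = RT/g = 346.8 × 225 / 17.33 = 4502.6 m.
Invert the barometric formula: z = H ln(P₀/P).
P₀/P = 52000/11500 = 4.5217; ln(4.5217) = 1.5089.
z = 4502.6 × 1.5089 = 6794.0 m.

z ≈ 6800 m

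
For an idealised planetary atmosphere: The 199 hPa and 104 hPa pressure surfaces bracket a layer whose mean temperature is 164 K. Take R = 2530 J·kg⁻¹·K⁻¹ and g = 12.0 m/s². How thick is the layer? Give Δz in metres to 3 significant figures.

Hypsometric equation: Δz = (R T̄/g) ln(P₁/P₂).
R T̄/g = 2530 × 164 / 12.0 = 34577 m.
ln(199/104) = ln(1.9135) = 0.64893.
Δz = 34577 × 0.64893 = 22438 m.

Δz ≈ 22400 m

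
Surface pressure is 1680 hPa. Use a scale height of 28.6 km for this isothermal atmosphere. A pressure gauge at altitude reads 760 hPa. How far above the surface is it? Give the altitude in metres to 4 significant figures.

z ≈ 22690 m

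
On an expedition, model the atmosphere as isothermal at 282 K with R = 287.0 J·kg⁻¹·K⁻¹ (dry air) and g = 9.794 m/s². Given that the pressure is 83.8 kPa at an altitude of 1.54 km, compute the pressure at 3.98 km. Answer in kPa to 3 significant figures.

Scale height: H = RT/g = 287.0 × 282 / 9.794 = 8263.6 m.
Between two levels, P₂ = P₁ exp(−Δz/H) with Δz = z₂ − z₁.
Δz = 3980.0 − 1540.0 = 2440.0 m; Δz/H = 2440.0/8263.6 = 0.29527.
P₂ = 83.8 × exp(−0.29527) = 83.8 × 0.74433 = 62.375 kPa.

P ≈ 62.4 kPa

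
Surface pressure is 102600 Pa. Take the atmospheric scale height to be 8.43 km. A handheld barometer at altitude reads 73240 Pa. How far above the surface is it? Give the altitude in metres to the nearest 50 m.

Invert the barometric formula: z = H ln(P₀/P).
P₀/P = 102600/73240 = 1.4009; ln(1.4009) = 0.33711.
z = 8430.0 × 0.33711 = 2841.8 m.

z ≈ 2850 m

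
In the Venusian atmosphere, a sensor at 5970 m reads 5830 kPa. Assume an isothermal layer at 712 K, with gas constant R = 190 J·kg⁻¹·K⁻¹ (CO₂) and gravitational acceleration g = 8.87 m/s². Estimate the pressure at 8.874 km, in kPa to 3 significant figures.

Scale height: H = RT/g = 190 × 712 / 8.87 = 15251 m.
Between two levels, P₂ = P₁ exp(−Δz/H) with Δz = z₂ − z₁.
Δz = 8874.0 − 5970.0 = 2904.0 m; Δz/H = 2904.0/15251 = 0.19041.
P₂ = 5830 × exp(−0.19041) = 5830 × 0.82662 = 4819.2 kPa.

P ≈ 4820 kPa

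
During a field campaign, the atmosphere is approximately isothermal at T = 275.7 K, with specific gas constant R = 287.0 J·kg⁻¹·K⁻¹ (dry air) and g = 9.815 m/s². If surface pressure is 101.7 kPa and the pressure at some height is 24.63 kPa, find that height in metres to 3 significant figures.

Scale height: H = RT/g = 287.0 × 275.7 / 9.815 = 8061.7 m.
Invert the barometric formula: z = H ln(P₀/P).
P₀/P = 101.7/24.63 = 4.1291; ln(4.1291) = 1.4181.
z = 8061.7 × 1.4181 = 11432 m.

z ≈ 11400 m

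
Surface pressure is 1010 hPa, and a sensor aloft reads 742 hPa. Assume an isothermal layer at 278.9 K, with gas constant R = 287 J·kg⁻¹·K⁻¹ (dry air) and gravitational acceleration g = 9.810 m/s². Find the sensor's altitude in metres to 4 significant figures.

Scale height: H = RT/g = 287 × 278.9 / 9.810 = 8159.5 m.
Invert the barometric formula: z = H ln(P₀/P).
P₀/P = 1010/742 = 1.3612; ln(1.3612) = 0.30837.
z = 8159.5 × 0.30837 = 2516.1 m.

z ≈ 2516 m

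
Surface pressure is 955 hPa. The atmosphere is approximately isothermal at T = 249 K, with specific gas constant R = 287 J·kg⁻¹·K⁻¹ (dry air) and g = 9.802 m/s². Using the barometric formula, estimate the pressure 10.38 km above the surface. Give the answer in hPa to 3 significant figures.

P ≈ 230 hPa

Scale height: H = RT/g = 287 × 249 / 9.802 = 7290.7 m.
Barometric formula: P = P₀ exp(−z/H).
z/H = 10380/7290.7 = 1.4237; exp(−1.4237) = 0.24082.
P = 955 × 0.24082 = 229.98 hPa.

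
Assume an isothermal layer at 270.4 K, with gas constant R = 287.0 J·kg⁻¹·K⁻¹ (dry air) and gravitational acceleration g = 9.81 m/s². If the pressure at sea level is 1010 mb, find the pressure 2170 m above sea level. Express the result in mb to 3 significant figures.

Scale height: H = RT/g = 287.0 × 270.4 / 9.81 = 7910.8 m.
Barometric formula: P = P₀ exp(−z/H).
z/H = 2170.0/7910.8 = 0.27431; exp(−0.27431) = 0.76010.
P = 1010 × 0.76010 = 767.70 mb.

P ≈ 768 mb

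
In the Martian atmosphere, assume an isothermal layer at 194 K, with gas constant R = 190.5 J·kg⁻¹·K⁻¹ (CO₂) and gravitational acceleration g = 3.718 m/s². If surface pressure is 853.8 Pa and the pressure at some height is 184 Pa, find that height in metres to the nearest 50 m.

z ≈ 15250 m

Scale height: H = RT/g = 190.5 × 194 / 3.718 = 9940.0 m.
Invert the barometric formula: z = H ln(P₀/P).
P₀/P = 853.8/184 = 4.6402; ln(4.6402) = 1.5348.
z = 9940.0 × 1.5348 = 15256 m.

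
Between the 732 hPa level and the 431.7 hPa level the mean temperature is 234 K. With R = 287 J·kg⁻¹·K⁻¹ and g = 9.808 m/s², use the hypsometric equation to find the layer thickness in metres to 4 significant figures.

Δz ≈ 3616 m

Hypsometric equation: Δz = (R T̄/g) ln(P₁/P₂).
R T̄/g = 287 × 234 / 9.808 = 6847.3 m.
ln(732/431.7) = ln(1.6956) = 0.52804.
Δz = 6847.3 × 0.52804 = 3615.6 m.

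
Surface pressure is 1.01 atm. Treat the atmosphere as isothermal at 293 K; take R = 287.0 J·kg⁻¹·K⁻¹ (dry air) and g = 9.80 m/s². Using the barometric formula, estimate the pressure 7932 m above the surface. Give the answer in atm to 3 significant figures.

Scale height: H = RT/g = 287.0 × 293 / 9.80 = 8580.7 m.
Barometric formula: P = P₀ exp(−z/H).
z/H = 7932.0/8580.7 = 0.92440; exp(−0.92440) = 0.39677.
P = 1.01 × 0.39677 = 0.40074 atm.

P ≈ 0.401 atm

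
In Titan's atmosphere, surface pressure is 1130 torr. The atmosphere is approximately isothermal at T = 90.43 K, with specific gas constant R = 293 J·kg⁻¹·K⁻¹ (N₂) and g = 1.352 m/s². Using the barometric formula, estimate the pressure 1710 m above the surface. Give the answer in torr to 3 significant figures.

Scale height: H = RT/g = 293 × 90.43 / 1.352 = 19598 m.
Barometric formula: P = P₀ exp(−z/H).
z/H = 1710.0/19598 = 0.087254; exp(−0.087254) = 0.91644.
P = 1130 × 0.91644 = 1035.6 torr.

P ≈ 1040 torr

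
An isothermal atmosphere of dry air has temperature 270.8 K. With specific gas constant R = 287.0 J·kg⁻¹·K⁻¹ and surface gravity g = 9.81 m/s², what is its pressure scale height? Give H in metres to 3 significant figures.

H ≈ 7920 m

The scale height of an isothermal atmosphere is H = RT/g.
H = 287.0 × 270.8 / 9.81 = 77720/9.81 = 7922.5 m.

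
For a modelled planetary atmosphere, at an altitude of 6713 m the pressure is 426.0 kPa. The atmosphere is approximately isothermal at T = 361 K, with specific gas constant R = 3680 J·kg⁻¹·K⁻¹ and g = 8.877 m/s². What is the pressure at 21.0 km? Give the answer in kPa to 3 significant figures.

Scale height: H = RT/g = 3680 × 361 / 8.877 = 149650 m.
Between two levels, P₂ = P₁ exp(−Δz/H) with Δz = z₂ − z₁.
Δz = 21000 − 6713.0 = 14287 m; Δz/H = 14287/149650 = 0.095469.
P₂ = 426.0 × exp(−0.095469) = 426.0 × 0.90895 = 387.21 kPa.

P ≈ 387 kPa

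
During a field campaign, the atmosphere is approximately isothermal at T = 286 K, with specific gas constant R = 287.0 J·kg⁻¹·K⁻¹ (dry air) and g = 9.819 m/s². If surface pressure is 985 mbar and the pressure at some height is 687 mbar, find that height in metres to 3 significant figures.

z ≈ 3010 m

Scale height: H = RT/g = 287.0 × 286 / 9.819 = 8359.5 m.
Invert the barometric formula: z = H ln(P₀/P).
P₀/P = 985/687 = 1.4338; ln(1.4338) = 0.36033.
z = 8359.5 × 0.36033 = 3012.2 m.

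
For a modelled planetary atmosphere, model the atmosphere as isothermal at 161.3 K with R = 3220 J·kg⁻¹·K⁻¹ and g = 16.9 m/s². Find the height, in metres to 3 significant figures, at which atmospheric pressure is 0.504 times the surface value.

Scale height: H = RT/g = 3220 × 161.3 / 16.9 = 30733 m.
Set P/P₀ = exp(−z/H) = 0.504, so z = −H ln(0.504).
−ln(0.504) = 0.68518; z = 30733 × 0.68518 = 21058 m.

z ≈ 21100 m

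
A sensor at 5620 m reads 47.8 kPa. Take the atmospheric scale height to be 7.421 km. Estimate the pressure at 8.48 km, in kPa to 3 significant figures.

P ≈ 32.5 kPa

Between two levels, P₂ = P₁ exp(−Δz/H) with Δz = z₂ − z₁.
Δz = 8480.0 − 5620.0 = 2860.0 m; Δz/H = 2860.0/7421.0 = 0.38539.
P₂ = 47.8 × exp(−0.38539) = 47.8 × 0.68019 = 32.513 kPa.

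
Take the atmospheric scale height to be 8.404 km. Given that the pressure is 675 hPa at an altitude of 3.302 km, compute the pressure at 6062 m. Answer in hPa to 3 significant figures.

Between two levels, P₂ = P₁ exp(−Δz/H) with Δz = z₂ − z₁.
Δz = 6062.0 − 3302.0 = 2760.0 m; Δz/H = 2760.0/8404.0 = 0.32842.
P₂ = 675 × exp(−0.32842) = 675 × 0.72006 = 486.04 hPa.

P ≈ 486 hPa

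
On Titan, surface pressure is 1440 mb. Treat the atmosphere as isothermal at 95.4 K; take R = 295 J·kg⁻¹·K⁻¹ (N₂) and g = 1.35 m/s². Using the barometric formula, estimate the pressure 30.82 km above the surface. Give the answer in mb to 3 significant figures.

Scale height: H = RT/g = 295 × 95.4 / 1.35 = 20847 m.
Barometric formula: P = P₀ exp(−z/H).
z/H = 30820/20847 = 1.4784; exp(−1.4784) = 0.22800.
P = 1440 × 0.22800 = 328.32 mb.

P ≈ 328 mb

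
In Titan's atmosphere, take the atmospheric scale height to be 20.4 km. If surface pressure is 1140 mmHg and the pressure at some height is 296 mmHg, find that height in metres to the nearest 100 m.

z ≈ 27500 m

Invert the barometric formula: z = H ln(P₀/P).
P₀/P = 1140/296 = 3.8514; ln(3.8514) = 1.3484.
z = 20400 × 1.3484 = 27507 m.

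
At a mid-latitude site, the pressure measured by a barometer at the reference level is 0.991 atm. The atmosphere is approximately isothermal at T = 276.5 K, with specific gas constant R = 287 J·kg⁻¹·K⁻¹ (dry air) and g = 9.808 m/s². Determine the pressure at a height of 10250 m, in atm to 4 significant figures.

P ≈ 0.2792 atm

Scale height: H = RT/g = 287 × 276.5 / 9.808 = 8090.9 m.
Barometric formula: P = P₀ exp(−z/H).
z/H = 10250/8090.9 = 1.2669; exp(−1.2669) = 0.28170.
P = 0.991 × 0.28170 = 0.27916 atm.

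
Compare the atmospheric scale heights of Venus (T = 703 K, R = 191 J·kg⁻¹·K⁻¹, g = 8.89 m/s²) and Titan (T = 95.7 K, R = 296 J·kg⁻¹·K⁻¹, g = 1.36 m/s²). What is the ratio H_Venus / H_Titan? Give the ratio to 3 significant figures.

H_Venus/H_Titan ≈ 0.725

H = RT/g for each body.
H_Venus = 191 × 703 / 8.89 = 15104 m.
H_Titan = 296 × 95.7 / 1.36 = 20829 m.
H_Venus/H_Titan = 15104/20829 = 0.72514.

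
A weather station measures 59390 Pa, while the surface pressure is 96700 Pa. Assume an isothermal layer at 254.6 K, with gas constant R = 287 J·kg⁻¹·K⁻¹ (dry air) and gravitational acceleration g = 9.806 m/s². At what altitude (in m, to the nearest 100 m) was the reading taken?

z ≈ 3600 m

Scale height: H = RT/g = 287 × 254.6 / 9.806 = 7451.6 m.
Invert the barometric formula: z = H ln(P₀/P).
P₀/P = 96700/59390 = 1.6282; ln(1.6282) = 0.48748.
z = 7451.6 × 0.48748 = 3632.5 m.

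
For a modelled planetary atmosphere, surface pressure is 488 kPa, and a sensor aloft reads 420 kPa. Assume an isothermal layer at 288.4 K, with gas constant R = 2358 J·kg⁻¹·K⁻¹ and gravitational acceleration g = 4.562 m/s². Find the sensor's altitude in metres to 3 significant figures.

z ≈ 22400 m

Scale height: H = RT/g = 2358 × 288.4 / 4.562 = 149070 m.
Invert the barometric formula: z = H ln(P₀/P).
P₀/P = 488/420 = 1.1619; ln(1.1619) = 0.15006.
z = 149070 × 0.15006 = 22369 m.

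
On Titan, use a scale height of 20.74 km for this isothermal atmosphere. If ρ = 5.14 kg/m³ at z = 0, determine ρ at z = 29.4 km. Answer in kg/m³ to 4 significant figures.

In an isothermal atmosphere, density decays like pressure: ρ = ρ₀ exp(−z/H).
z/H = 29400/20740 = 1.4176; exp(−1.4176) = 0.24229.
ρ = 5.14 × 0.24229 = 1.2454 kg/m³.

ρ ≈ 1.245 kg/m³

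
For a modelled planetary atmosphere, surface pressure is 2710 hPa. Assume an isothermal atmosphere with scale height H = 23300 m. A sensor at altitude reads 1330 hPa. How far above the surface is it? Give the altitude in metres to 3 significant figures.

z ≈ 16600 m

Invert the barometric formula: z = H ln(P₀/P).
P₀/P = 2710/1330 = 2.0376; ln(2.0376) = 0.71177.
z = 23300 × 0.71177 = 16584 m.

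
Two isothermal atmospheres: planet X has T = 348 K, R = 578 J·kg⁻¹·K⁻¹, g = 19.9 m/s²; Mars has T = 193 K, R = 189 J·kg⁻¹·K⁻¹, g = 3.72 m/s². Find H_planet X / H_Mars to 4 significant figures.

H = RT/g for each body.
H_planet X = 578 × 348 / 19.9 = 10108 m.
H_Mars = 189 × 193 / 3.72 = 9805.6 m.
H_planet X/H_Mars = 10108/9805.6 = 1.0308.

H_planet X/H_Mars ≈ 1.031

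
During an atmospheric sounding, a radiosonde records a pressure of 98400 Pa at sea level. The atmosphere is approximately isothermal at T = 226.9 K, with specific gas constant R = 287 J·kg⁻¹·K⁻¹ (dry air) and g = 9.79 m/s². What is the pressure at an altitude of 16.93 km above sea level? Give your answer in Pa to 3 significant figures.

Scale height: H = RT/g = 287 × 226.9 / 9.79 = 6651.7 m.
Barometric formula: P = P₀ exp(−z/H).
z/H = 16930/6651.7 = 2.5452; exp(−2.5452) = 0.078457.
P = 98400 × 0.078457 = 7720.2 Pa.

P ≈ 7720 Pa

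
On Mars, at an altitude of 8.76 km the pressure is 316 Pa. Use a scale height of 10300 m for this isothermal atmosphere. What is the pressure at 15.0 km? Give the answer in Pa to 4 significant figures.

P ≈ 172.4 Pa

Between two levels, P₂ = P₁ exp(−Δz/H) with Δz = z₂ − z₁.
Δz = 15000 − 8760.0 = 6240.0 m; Δz/H = 6240.0/10300 = 0.60583.
P₂ = 316 × exp(−0.60583) = 316 × 0.54562 = 172.42 Pa.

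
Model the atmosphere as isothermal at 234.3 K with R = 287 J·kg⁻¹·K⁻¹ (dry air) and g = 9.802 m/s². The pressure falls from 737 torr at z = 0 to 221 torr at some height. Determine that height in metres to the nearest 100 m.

z ≈ 8300 m

Scale height: H = RT/g = 287 × 234.3 / 9.802 = 6860.2 m.
Invert the barometric formula: z = H ln(P₀/P).
P₀/P = 737/221 = 3.3348; ln(3.3348) = 1.2044.
z = 6860.2 × 1.2044 = 8262.4 m.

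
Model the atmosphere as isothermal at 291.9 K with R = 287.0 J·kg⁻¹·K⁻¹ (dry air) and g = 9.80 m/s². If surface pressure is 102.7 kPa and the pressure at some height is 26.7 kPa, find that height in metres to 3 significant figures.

Scale height: H = RT/g = 287.0 × 291.9 / 9.80 = 8548.5 m.
Invert the barometric formula: z = H ln(P₀/P).
P₀/P = 102.7/26.7 = 3.8464; ln(3.8464) = 1.3471.
z = 8548.5 × 1.3471 = 11516 m.

z ≈ 11500 m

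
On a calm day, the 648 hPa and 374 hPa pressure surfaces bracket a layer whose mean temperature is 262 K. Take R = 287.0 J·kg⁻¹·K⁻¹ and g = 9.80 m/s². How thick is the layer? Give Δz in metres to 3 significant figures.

Hypsometric equation: Δz = (R T̄/g) ln(P₁/P₂).
R T̄/g = 287.0 × 262 / 9.80 = 7672.9 m.
ln(648/374) = ln(1.7326) = 0.54962.
Δz = 7672.9 × 0.54962 = 4217.2 m.

Δz ≈ 4220 m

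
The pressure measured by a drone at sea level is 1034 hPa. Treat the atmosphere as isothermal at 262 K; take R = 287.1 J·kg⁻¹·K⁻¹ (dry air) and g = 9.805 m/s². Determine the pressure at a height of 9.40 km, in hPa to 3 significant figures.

Scale height: H = RT/g = 287.1 × 262 / 9.805 = 7671.6 m.
Barometric formula: P = P₀ exp(−z/H).
z/H = 9400.0/7671.6 = 1.2253; exp(−1.2253) = 0.29367.
P = 1034 × 0.29367 = 303.65 hPa.

P ≈ 304 hPa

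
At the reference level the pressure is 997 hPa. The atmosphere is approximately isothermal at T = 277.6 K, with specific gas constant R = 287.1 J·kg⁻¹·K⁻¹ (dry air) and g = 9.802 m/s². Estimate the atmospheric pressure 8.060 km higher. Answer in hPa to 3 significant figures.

Scale height: H = RT/g = 287.1 × 277.6 / 9.802 = 8130.9 m.
Barometric formula: P = P₀ exp(−z/H).
z/H = 8060.0/8130.9 = 0.99128; exp(−0.99128) = 0.37110.
P = 997 × 0.37110 = 369.99 hPa.

P ≈ 370 hPa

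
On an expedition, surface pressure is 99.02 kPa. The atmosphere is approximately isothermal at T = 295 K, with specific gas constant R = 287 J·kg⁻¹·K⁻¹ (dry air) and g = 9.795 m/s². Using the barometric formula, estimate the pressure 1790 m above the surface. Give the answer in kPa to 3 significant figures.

P ≈ 80.5 kPa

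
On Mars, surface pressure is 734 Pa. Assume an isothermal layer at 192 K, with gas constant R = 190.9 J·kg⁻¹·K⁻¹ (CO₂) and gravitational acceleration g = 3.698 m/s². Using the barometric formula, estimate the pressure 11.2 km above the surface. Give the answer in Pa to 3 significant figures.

P ≈ 237 Pa

Scale height: H = RT/g = 190.9 × 192 / 3.698 = 9911.5 m.
Barometric formula: P = P₀ exp(−z/H).
z/H = 11200/9911.5 = 1.1300; exp(−1.1300) = 0.32303.
P = 734 × 0.32303 = 237.10 Pa.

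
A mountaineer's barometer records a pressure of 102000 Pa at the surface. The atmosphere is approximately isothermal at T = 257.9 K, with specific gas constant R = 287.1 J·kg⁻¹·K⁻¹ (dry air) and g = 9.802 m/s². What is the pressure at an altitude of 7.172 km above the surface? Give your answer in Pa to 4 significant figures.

Scale height: H = RT/g = 287.1 × 257.9 / 9.802 = 7553.9 m.
Barometric formula: P = P₀ exp(−z/H).
z/H = 7172.0/7553.9 = 0.94944; exp(−0.94944) = 0.38696.
P = 102000 × 0.38696 = 39470 Pa.

P ≈ 39470 Pa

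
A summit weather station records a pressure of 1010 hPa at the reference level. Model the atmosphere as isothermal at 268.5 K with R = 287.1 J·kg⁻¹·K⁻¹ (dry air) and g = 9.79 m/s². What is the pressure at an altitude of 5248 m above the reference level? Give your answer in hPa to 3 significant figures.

P ≈ 519 hPa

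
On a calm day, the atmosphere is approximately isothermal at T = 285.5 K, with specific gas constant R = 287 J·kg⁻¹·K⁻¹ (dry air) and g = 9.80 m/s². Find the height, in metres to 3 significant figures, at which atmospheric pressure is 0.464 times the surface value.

Scale height: H = RT/g = 287 × 285.5 / 9.80 = 8361.1 m.
Set P/P₀ = exp(−z/H) = 0.464, so z = −H ln(0.464).
−ln(0.464) = 0.76787; z = 8361.1 × 0.76787 = 6420.2 m.

z ≈ 6420 m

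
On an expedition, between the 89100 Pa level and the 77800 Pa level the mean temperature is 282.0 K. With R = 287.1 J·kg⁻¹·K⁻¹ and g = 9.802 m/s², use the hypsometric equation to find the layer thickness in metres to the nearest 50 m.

Hypsometric equation: Δz = (R T̄/g) ln(P₁/P₂).
R T̄/g = 287.1 × 282.0 / 9.802 = 8259.8 m.
ln(89100/77800) = ln(1.1452) = 0.13558.
Δz = 8259.8 × 0.13558 = 1119.9 m.

Δz ≈ 1100 m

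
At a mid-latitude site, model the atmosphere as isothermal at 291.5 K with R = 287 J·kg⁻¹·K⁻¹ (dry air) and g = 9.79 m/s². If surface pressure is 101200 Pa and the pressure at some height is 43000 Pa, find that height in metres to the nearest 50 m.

z ≈ 7300 m

Scale height: H = RT/g = 287 × 291.5 / 9.79 = 8545.5 m.
Invert the barometric formula: z = H ln(P₀/P).
P₀/P = 101200/43000 = 2.3535; ln(2.3535) = 0.85590.
z = 8545.5 × 0.85590 = 7314.1 m.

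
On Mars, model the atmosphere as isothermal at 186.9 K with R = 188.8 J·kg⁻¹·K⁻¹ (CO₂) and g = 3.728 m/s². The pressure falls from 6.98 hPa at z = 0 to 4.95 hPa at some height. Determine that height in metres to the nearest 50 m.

Scale height: H = RT/g = 188.8 × 186.9 / 3.728 = 9465.3 m.
Invert the barometric formula: z = H ln(P₀/P).
P₀/P = 6.98/4.95 = 1.4101; ln(1.4101) = 0.34366.
z = 9465.3 × 0.34366 = 3252.8 m.

z ≈ 3250 m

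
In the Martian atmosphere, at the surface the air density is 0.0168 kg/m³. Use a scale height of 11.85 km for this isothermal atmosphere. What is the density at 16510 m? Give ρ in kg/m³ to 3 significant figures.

In an isothermal atmosphere, density decays like pressure: ρ = ρ₀ exp(−z/H).
z/H = 16510/11850 = 1.3932; exp(−1.3932) = 0.24828.
ρ = 0.0168 × 0.24828 = 0.0041711 kg/m³.

ρ ≈ 0.00417 kg/m³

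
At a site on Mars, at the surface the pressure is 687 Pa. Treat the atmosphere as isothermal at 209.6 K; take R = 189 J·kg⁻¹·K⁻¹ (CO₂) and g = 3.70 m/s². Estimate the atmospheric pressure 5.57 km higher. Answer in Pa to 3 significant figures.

P ≈ 408 Pa

Scale height: H = RT/g = 189 × 209.6 / 3.70 = 10707 m.
Barometric formula: P = P₀ exp(−z/H).
z/H = 5570.0/10707 = 0.52022; exp(−0.52022) = 0.59439.
P = 687 × 0.59439 = 408.35 Pa.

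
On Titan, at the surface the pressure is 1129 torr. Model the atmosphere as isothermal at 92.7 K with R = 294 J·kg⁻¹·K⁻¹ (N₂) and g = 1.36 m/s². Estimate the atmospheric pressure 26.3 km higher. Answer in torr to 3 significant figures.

P ≈ 304 torr

Scale height: H = RT/g = 294 × 92.7 / 1.36 = 20040 m.
Barometric formula: P = P₀ exp(−z/H).
z/H = 26300/20040 = 1.3124; exp(−1.3124) = 0.26917.
P = 1129 × 0.26917 = 303.89 torr.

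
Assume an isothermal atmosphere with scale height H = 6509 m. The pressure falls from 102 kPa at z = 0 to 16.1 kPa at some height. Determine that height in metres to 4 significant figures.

Invert the barometric formula: z = H ln(P₀/P).
P₀/P = 102/16.1 = 6.3354; ln(6.3354) = 1.8462.
z = 6509.0 × 1.8462 = 12017 m.

z ≈ 12020 m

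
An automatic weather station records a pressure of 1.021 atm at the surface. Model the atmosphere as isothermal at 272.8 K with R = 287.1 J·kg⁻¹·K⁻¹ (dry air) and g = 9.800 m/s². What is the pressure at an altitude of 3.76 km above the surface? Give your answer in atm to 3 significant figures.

Scale height: H = RT/g = 287.1 × 272.8 / 9.800 = 7991.9 m.
Barometric formula: P = P₀ exp(−z/H).
z/H = 3760.0/7991.9 = 0.47048; exp(−0.47048) = 0.62470.
P = 1.021 × 0.62470 = 0.63782 atm.

P ≈ 0.638 atm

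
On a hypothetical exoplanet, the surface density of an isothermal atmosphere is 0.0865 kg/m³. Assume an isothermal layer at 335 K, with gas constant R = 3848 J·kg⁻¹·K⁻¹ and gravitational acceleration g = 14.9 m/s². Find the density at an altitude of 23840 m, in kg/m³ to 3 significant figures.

ρ ≈ 0.0657 kg/m³

Scale height: H = RT/g = 3848 × 335 / 14.9 = 86515 m.
In an isothermal atmosphere, density decays like pressure: ρ = ρ₀ exp(−z/H).
z/H = 23840/86515 = 0.27556; exp(−0.27556) = 0.75915.
ρ = 0.0865 × 0.75915 = 0.065666 kg/m³.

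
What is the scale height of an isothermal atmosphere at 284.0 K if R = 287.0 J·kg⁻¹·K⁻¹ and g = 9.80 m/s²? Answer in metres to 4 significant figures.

The scale height of an isothermal atmosphere is H = RT/g.
H = 287.0 × 284.0 / 9.80 = 81508/9.80 = 8317.1 m.

H ≈ 8317 m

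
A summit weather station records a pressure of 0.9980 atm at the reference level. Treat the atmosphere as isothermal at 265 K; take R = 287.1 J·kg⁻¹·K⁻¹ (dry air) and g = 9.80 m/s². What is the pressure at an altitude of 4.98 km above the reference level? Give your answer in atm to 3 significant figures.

Scale height: H = RT/g = 287.1 × 265 / 9.80 = 7763.4 m.
Barometric formula: P = P₀ exp(−z/H).
z/H = 4980.0/7763.4 = 0.64147; exp(−0.64147) = 0.52652.
P = 0.9980 × 0.52652 = 0.52547 atm.

P ≈ 0.525 atm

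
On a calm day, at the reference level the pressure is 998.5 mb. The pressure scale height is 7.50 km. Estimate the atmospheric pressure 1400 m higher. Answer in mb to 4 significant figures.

P ≈ 828.5 mb

Barometric formula: P = P₀ exp(−z/H).
z/H = 1400.0/7500.0 = 0.18667; exp(−0.18667) = 0.82972.
P = 998.5 × 0.82972 = 828.48 mb.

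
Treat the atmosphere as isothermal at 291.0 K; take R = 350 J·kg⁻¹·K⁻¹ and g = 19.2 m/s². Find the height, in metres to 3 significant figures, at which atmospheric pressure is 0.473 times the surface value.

z ≈ 3970 m

Scale height: H = RT/g = 350 × 291.0 / 19.2 = 5304.7 m.
Set P/P₀ = exp(−z/H) = 0.473, so z = −H ln(0.473).
−ln(0.473) = 0.74866; z = 5304.7 × 0.74866 = 3971.4 m.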